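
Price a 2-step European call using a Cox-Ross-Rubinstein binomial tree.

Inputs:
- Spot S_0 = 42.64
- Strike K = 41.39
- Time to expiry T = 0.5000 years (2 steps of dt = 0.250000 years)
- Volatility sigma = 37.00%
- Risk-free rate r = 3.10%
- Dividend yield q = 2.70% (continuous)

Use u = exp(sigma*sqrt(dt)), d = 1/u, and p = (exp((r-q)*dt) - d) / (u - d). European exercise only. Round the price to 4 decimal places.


dt = T/N = 0.250000
u = exp(sigma*sqrt(dt)) = 1.203218; d = 1/u = 0.831104
p = (exp((r-q)*dt) - d) / (u - d) = 0.456570
Discount per step: exp(-r*dt) = 0.992280
Stock lattice S(k, i) with i counting down-moves:
  k=0: S(0,0) = 42.6400
  k=1: S(1,0) = 51.3052; S(1,1) = 35.4383
  k=2: S(2,0) = 61.7314; S(2,1) = 42.6400; S(2,2) = 29.4529
Terminal payoffs V(N, i) = max(S_T - K, 0):
  V(2,0) = 20.341404; V(2,1) = 1.250000; V(2,2) = 0.000000
Backward induction: V(k, i) = exp(-r*dt) * [p * V(k+1, i) + (1-p) * V(k+1, i+1)].
  V(1,0) = exp(-r*dt) * [p*20.341404 + (1-p)*1.250000] = 9.889623
  V(1,1) = exp(-r*dt) * [p*1.250000 + (1-p)*0.000000] = 0.566307
  V(0,0) = exp(-r*dt) * [p*9.889623 + (1-p)*0.566307] = 4.785820

Answer: Price = V(0,0) = 4.7858


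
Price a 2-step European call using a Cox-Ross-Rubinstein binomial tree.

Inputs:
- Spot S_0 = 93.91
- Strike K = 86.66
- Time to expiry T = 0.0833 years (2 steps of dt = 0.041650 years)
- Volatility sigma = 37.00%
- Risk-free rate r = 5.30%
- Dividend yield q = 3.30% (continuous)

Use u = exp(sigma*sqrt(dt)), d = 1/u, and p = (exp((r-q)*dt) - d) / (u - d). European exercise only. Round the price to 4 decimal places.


dt = T/N = 0.041650
u = exp(sigma*sqrt(dt)) = 1.078435; d = 1/u = 0.927270
p = (exp((r-q)*dt) - d) / (u - d) = 0.486644
Discount per step: exp(-r*dt) = 0.997795
Stock lattice S(k, i) with i counting down-moves:
  k=0: S(0,0) = 93.9100
  k=1: S(1,0) = 101.2758; S(1,1) = 87.0799
  k=2: S(2,0) = 109.2194; S(2,1) = 93.9100; S(2,2) = 80.7465
Terminal payoffs V(N, i) = max(S_T - K, 0):
  V(2,0) = 22.559381; V(2,1) = 7.250000; V(2,2) = 0.000000
Backward induction: V(k, i) = exp(-r*dt) * [p * V(k+1, i) + (1-p) * V(k+1, i+1)].
  V(1,0) = exp(-r*dt) * [p*22.559381 + (1-p)*7.250000] = 14.667806
  V(1,1) = exp(-r*dt) * [p*7.250000 + (1-p)*0.000000] = 3.520390
  V(0,0) = exp(-r*dt) * [p*14.667806 + (1-p)*3.520390] = 8.925489

Answer: Price = V(0,0) = 8.9255


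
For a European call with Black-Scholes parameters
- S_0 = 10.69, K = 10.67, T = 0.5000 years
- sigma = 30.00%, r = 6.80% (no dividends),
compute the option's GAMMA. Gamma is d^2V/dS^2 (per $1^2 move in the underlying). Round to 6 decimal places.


d1 = 0.2751713568; d2 = 0.0630393225
phi(d1) = 0.3841208083; exp(-qT) = 1.0000000000; exp(-rT) = 0.9665715046
Gamma = exp(-qT) * phi(d1) / (S * sigma * sqrt(T)) = 1.0000000000 * 0.3841208083 / (10.6900 * 0.3000 * 0.7071067812) = 0.169388

Answer: Gamma = 0.169388


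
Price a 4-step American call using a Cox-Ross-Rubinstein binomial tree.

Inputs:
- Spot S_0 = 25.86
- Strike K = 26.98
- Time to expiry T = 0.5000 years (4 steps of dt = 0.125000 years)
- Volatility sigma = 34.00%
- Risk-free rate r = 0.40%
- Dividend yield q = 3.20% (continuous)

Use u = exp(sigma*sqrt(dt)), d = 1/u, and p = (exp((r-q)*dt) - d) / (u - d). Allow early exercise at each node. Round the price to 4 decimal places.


Answer: Price = V(0,0) = 1.8641

Derivation:
dt = T/N = 0.125000
u = exp(sigma*sqrt(dt)) = 1.127732; d = 1/u = 0.886736
p = (exp((r-q)*dt) - d) / (u - d) = 0.455486
Discount per step: exp(-r*dt) = 0.999500
Stock lattice S(k, i) with i counting down-moves:
  k=0: S(0,0) = 25.8600
  k=1: S(1,0) = 29.1631; S(1,1) = 22.9310
  k=2: S(2,0) = 32.8882; S(2,1) = 25.8600; S(2,2) = 20.3337
  k=3: S(3,0) = 37.0891; S(3,1) = 29.1631; S(3,2) = 22.9310; S(3,3) = 18.0306
  k=4: S(4,0) = 41.8265; S(4,1) = 32.8882; S(4,2) = 25.8600; S(4,3) = 20.3337; S(4,4) = 15.9884
Terminal payoffs V(N, i) = max(S_T - K, 0):
  V(4,0) = 14.846495; V(4,1) = 5.908192; V(4,2) = 0.000000; V(4,3) = 0.000000; V(4,4) = 0.000000
Backward induction: V(k, i) = exp(-r*dt) * [p * V(k+1, i) + (1-p) * V(k+1, i+1)]; then take max(V_cont, immediate exercise) for American.
  V(3,0) = exp(-r*dt) * [p*14.846495 + (1-p)*5.908192] = 9.974479; exercise = 10.109052; V(3,0) = max -> 10.109052
  V(3,1) = exp(-r*dt) * [p*5.908192 + (1-p)*0.000000] = 2.689756; exercise = 2.183138; V(3,1) = max -> 2.689756
  V(3,2) = exp(-r*dt) * [p*0.000000 + (1-p)*0.000000] = 0.000000; exercise = 0.000000; V(3,2) = max -> 0.000000
  V(3,3) = exp(-r*dt) * [p*0.000000 + (1-p)*0.000000] = 0.000000; exercise = 0.000000; V(3,3) = max -> 0.000000
  V(2,0) = exp(-r*dt) * [p*10.109052 + (1-p)*2.689756] = 6.066111; exercise = 5.908192; V(2,0) = max -> 6.066111
  V(2,1) = exp(-r*dt) * [p*2.689756 + (1-p)*0.000000] = 1.224535; exercise = 0.000000; V(2,1) = max -> 1.224535
  V(2,2) = exp(-r*dt) * [p*0.000000 + (1-p)*0.000000] = 0.000000; exercise = 0.000000; V(2,2) = max -> 0.000000
  V(1,0) = exp(-r*dt) * [p*6.066111 + (1-p)*1.224535] = 3.428092; exercise = 2.183138; V(1,0) = max -> 3.428092
  V(1,1) = exp(-r*dt) * [p*1.224535 + (1-p)*0.000000] = 0.557480; exercise = 0.000000; V(1,1) = max -> 0.557480
  V(0,0) = exp(-r*dt) * [p*3.428092 + (1-p)*0.557480] = 1.864073; exercise = 0.000000; V(0,0) = max -> 1.864073


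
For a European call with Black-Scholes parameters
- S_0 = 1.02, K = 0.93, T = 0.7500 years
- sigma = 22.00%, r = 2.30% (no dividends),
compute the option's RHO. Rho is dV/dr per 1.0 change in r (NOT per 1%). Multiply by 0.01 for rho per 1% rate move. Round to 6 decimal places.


d1 = 0.6706360070; d2 = 0.4801104182
phi(d1) = 0.3186012812; exp(-qT) = 1.0000000000; exp(-rT) = 0.9828979294
N(d2) = 0.6844255597
Rho = K*T*exp(-rT)*N(d2) = 0.9300 * 0.7500 * 0.9828979294 * 0.6844255597 = 0.469223

Answer: Rho = 0.469223


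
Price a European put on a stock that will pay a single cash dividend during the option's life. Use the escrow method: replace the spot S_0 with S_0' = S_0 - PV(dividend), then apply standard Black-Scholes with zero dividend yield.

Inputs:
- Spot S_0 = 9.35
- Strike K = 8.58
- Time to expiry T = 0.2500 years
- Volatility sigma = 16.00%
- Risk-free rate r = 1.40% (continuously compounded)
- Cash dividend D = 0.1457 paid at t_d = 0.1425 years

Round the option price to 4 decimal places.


PV(D) = D * exp(-r * t_d) = 0.1457 * 0.99800699 = 0.14540962
S_0' = S_0 - PV(D) = 9.3500 - 0.14540962 = 9.20459038
d1 = (ln(S_0'/K) + (r + sigma^2/2)*T) / (sigma*sqrt(T)) = 0.96210501
d2 = d1 - sigma*sqrt(T) = 0.88210501
exp(-rT) = 0.99650612
N(-d1) = 0.16799843; N(-d2) = 0.18886001
P = K * exp(-rT) * N(-d2) - S_0' * N(-d1) = 8.5800 * 0.99650612 * 0.18886001 - 9.20459038 * 0.16799843 = 0.0684

Answer: Price = 0.0684


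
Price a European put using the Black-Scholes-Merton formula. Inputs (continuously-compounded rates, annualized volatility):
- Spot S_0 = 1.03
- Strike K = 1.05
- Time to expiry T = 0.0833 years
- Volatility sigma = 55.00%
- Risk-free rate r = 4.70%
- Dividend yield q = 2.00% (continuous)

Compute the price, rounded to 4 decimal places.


Answer: Price = 0.0748

Derivation:
d1 = (ln(S/K) + (r - q + 0.5*sigma^2) * T) / (sigma * sqrt(T)) = -0.02761213
d2 = d1 - sigma * sqrt(T) = -0.18635169
exp(-rT) = 0.99609255; exp(-qT) = 0.99833539
P = K * exp(-rT) * N(-d2) - S_0 * exp(-qT) * N(-d1)
N(-d1) = 0.51101424; N(-d2) = 0.57391551
P = 1.0500 * 0.99609255 * 0.57391551 - 1.0300 * 0.99833539 * 0.51101424 = 0.0748


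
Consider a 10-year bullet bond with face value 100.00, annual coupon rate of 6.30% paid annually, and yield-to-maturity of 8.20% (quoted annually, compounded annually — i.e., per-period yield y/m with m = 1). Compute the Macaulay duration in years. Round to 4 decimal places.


Coupon per period c = face * coupon_rate / m = 6.300000
Periods per year m = 1; per-period yield y/m = 0.082000
Number of cashflows N = 10
Cashflows (t years, CF_t, discount factor 1/(1+y/m)^(m*t), PV):
  t = 1.0000: CF_t = 6.300000, DF = 0.924214, PV = 5.822551
  t = 2.0000: CF_t = 6.300000, DF = 0.854172, PV = 5.381285
  t = 3.0000: CF_t = 6.300000, DF = 0.789438, PV = 4.973462
  t = 4.0000: CF_t = 6.300000, DF = 0.729610, PV = 4.596545
  t = 5.0000: CF_t = 6.300000, DF = 0.674316, PV = 4.248193
  t = 6.0000: CF_t = 6.300000, DF = 0.623213, PV = 3.926241
  t = 7.0000: CF_t = 6.300000, DF = 0.575982, PV = 3.628689
  t = 8.0000: CF_t = 6.300000, DF = 0.532331, PV = 3.353687
  t = 9.0000: CF_t = 6.300000, DF = 0.491988, PV = 3.099525
  t = 10.0000: CF_t = 106.300000, DF = 0.454703, PV = 48.334881
Price P = sum_t PV_t = 87.365059
Macaulay numerator sum_t t * PV_t:
  t * PV_t at t = 1.0000: 5.822551
  t * PV_t at t = 2.0000: 10.762571
  t * PV_t at t = 3.0000: 14.920385
  t * PV_t at t = 4.0000: 18.386180
  t * PV_t at t = 5.0000: 21.240965
  t * PV_t at t = 6.0000: 23.557448
  t * PV_t at t = 7.0000: 25.400822
  t * PV_t at t = 8.0000: 26.829492
  t * PV_t at t = 9.0000: 27.895729
  t * PV_t at t = 10.0000: 483.348813
Macaulay duration D = (sum_t t * PV_t) / P = 658.164955 / 87.365059 = 7.533503

Answer: Macaulay duration = 7.5335 years


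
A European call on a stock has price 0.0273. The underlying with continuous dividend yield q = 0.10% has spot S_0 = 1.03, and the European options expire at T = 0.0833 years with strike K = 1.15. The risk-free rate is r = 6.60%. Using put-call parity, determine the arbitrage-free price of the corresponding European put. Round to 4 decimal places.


Answer: Put price = 0.1411

Derivation:
Put-call parity: C - P = S_0 * exp(-qT) - K * exp(-rT).
S_0 * exp(-qT) = 1.0300 * 0.99991670 = 1.02991420
K * exp(-rT) = 1.1500 * 0.99451729 = 1.14369488
P = C - S*exp(-qT) + K*exp(-rT)
P = 0.0273 - 1.02991420 + 1.14369488 = 0.1411


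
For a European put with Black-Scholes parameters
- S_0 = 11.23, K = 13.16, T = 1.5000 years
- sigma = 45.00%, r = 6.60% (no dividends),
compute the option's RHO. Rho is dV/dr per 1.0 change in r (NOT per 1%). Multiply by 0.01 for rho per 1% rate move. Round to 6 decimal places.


Answer: Rho = -11.610821

Derivation:
d1 = 0.1674395759; d2 = -0.3836956162
phi(d1) = 0.3933889197; exp(-qT) = 1.0000000000; exp(-rT) = 0.9057427080
N(-d2) = 0.6493979689
Rho = -K*T*exp(-rT)*N(-d2) = -13.1600 * 1.5000 * 0.9057427080 * 0.6493979689 = -11.610821


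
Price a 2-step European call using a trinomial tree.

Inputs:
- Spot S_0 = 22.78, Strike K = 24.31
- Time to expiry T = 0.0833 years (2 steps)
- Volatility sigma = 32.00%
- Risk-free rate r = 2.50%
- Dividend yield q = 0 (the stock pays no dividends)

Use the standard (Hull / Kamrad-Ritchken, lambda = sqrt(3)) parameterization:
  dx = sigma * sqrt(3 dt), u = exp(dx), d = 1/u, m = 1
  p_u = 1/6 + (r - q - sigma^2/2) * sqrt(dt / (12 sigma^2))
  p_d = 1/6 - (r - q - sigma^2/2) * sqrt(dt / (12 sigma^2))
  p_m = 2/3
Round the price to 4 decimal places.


dt = T/N = 0.041650; dx = sigma*sqrt(3*dt) = 0.113114
u = exp(dx) = 1.119760; d = 1/u = 0.893048
p_u = 0.161843, p_m = 0.666667, p_d = 0.171490
Discount per step: exp(-r*dt) = 0.998959
Stock lattice S(k, j) with j the centered position index:
  k=0: S(0,+0) = 22.7800
  k=1: S(1,-1) = 20.3436; S(1,+0) = 22.7800; S(1,+1) = 25.5081
  k=2: S(2,-2) = 18.1679; S(2,-1) = 20.3436; S(2,+0) = 22.7800; S(2,+1) = 25.5081; S(2,+2) = 28.5630
Terminal payoffs V(N, j) = max(S_T - K, 0):
  V(2,-2) = 0.000000; V(2,-1) = 0.000000; V(2,+0) = 0.000000; V(2,+1) = 1.198135; V(2,+2) = 4.252991
Backward induction: V(k, j) = exp(-r*dt) * [p_u * V(k+1, j+1) + p_m * V(k+1, j) + p_d * V(k+1, j-1)]
  V(1,-1) = exp(-r*dt) * [p_u*0.000000 + p_m*0.000000 + p_d*0.000000] = 0.000000
  V(1,+0) = exp(-r*dt) * [p_u*1.198135 + p_m*0.000000 + p_d*0.000000] = 0.193708
  V(1,+1) = exp(-r*dt) * [p_u*4.252991 + p_m*1.198135 + p_d*0.000000] = 1.485526
  V(0,+0) = exp(-r*dt) * [p_u*1.485526 + p_m*0.193708 + p_d*0.000000] = 0.369176

Answer: Price = V(0,0) = 0.3692


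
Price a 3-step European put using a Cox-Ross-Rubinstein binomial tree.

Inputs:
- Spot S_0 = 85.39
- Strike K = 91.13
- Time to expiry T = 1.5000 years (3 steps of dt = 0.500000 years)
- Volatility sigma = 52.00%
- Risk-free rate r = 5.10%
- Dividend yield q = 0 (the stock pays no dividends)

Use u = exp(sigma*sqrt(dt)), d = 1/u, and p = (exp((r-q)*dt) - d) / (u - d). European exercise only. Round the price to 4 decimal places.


Answer: Price = V(0,0) = 22.2483

Derivation:
dt = T/N = 0.500000
u = exp(sigma*sqrt(dt)) = 1.444402; d = 1/u = 0.692328
p = (exp((r-q)*dt) - d) / (u - d) = 0.443440
Discount per step: exp(-r*dt) = 0.974822
Stock lattice S(k, i) with i counting down-moves:
  k=0: S(0,0) = 85.3900
  k=1: S(1,0) = 123.3375; S(1,1) = 59.1179
  k=2: S(2,0) = 178.1490; S(2,1) = 85.3900; S(2,2) = 40.9290
  k=3: S(3,0) = 257.3187; S(3,1) = 123.3375; S(3,2) = 59.1179; S(3,3) = 28.3363
Terminal payoffs V(N, i) = max(K - S_T, 0):
  V(3,0) = 0.000000; V(3,1) = 0.000000; V(3,2) = 32.012117; V(3,3) = 62.793735
Backward induction: V(k, i) = exp(-r*dt) * [p * V(k+1, i) + (1-p) * V(k+1, i+1)].
  V(2,0) = exp(-r*dt) * [p*0.000000 + (1-p)*0.000000] = 0.000000
  V(2,1) = exp(-r*dt) * [p*0.000000 + (1-p)*32.012117] = 17.368076
  V(2,2) = exp(-r*dt) * [p*32.012117 + (1-p)*62.793735] = 47.906601
  V(1,0) = exp(-r*dt) * [p*0.000000 + (1-p)*17.368076] = 9.422996
  V(1,1) = exp(-r*dt) * [p*17.368076 + (1-p)*47.906601] = 33.499372
  V(0,0) = exp(-r*dt) * [p*9.422996 + (1-p)*33.499372] = 22.248312


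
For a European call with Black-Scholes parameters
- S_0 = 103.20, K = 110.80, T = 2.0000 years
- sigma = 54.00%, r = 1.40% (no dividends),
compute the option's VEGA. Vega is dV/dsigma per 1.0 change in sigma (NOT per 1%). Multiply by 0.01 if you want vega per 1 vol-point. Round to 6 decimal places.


d1 = 0.3254551653; d2 = -0.4382201583
phi(d1) = 0.3783638177; exp(-qT) = 1.0000000000; exp(-rT) = 0.9723883668
Vega = S * exp(-qT) * phi(d1) * sqrt(T) = 103.2000 * 1.0000000000 * 0.3783638177 * 1.4142135624 = 55.221003

Answer: Vega = 55.221003


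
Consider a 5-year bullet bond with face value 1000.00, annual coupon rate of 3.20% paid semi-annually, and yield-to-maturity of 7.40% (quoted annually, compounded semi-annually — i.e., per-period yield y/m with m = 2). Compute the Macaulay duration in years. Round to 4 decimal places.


Answer: Macaulay duration = 4.6178 years

Derivation:
Coupon per period c = face * coupon_rate / m = 16.000000
Periods per year m = 2; per-period yield y/m = 0.037000
Number of cashflows N = 10
Cashflows (t years, CF_t, discount factor 1/(1+y/m)^(m*t), PV):
  t = 0.5000: CF_t = 16.000000, DF = 0.964320, PV = 15.429122
  t = 1.0000: CF_t = 16.000000, DF = 0.929913, PV = 14.878614
  t = 1.5000: CF_t = 16.000000, DF = 0.896734, PV = 14.347747
  t = 2.0000: CF_t = 16.000000, DF = 0.864739, PV = 13.835822
  t = 2.5000: CF_t = 16.000000, DF = 0.833885, PV = 13.342162
  t = 3.0000: CF_t = 16.000000, DF = 0.804132, PV = 12.866115
  t = 3.5000: CF_t = 16.000000, DF = 0.775441, PV = 12.407054
  t = 4.0000: CF_t = 16.000000, DF = 0.747773, PV = 11.964373
  t = 4.5000: CF_t = 16.000000, DF = 0.721093, PV = 11.537486
  t = 5.0000: CF_t = 1016.000000, DF = 0.695364, PV = 706.490203
Price P = sum_t PV_t = 827.098698
Macaulay numerator sum_t t * PV_t:
  t * PV_t at t = 0.5000: 7.714561
  t * PV_t at t = 1.0000: 14.878614
  t * PV_t at t = 1.5000: 21.521621
  t * PV_t at t = 2.0000: 27.671643
  t * PV_t at t = 2.5000: 33.355404
  t * PV_t at t = 3.0000: 38.598346
  t * PV_t at t = 3.5000: 43.424691
  t * PV_t at t = 4.0000: 47.857491
  t * PV_t at t = 4.5000: 51.918686
  t * PV_t at t = 5.0000: 3532.451017
Macaulay duration D = (sum_t t * PV_t) / P = 3819.392074 / 827.098698 = 4.617819


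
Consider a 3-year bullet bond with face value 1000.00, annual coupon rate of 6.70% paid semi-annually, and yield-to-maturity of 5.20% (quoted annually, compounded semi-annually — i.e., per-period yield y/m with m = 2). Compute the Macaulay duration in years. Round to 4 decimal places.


Answer: Macaulay duration = 2.7726 years

Derivation:
Coupon per period c = face * coupon_rate / m = 33.500000
Periods per year m = 2; per-period yield y/m = 0.026000
Number of cashflows N = 6
Cashflows (t years, CF_t, discount factor 1/(1+y/m)^(m*t), PV):
  t = 0.5000: CF_t = 33.500000, DF = 0.974659, PV = 32.651072
  t = 1.0000: CF_t = 33.500000, DF = 0.949960, PV = 31.823657
  t = 1.5000: CF_t = 33.500000, DF = 0.925887, PV = 31.017210
  t = 2.0000: CF_t = 33.500000, DF = 0.902424, PV = 30.231198
  t = 2.5000: CF_t = 33.500000, DF = 0.879555, PV = 29.465106
  t = 3.0000: CF_t = 1033.500000, DF = 0.857266, PV = 885.984892
Price P = sum_t PV_t = 1041.173135
Macaulay numerator sum_t t * PV_t:
  t * PV_t at t = 0.5000: 16.325536
  t * PV_t at t = 1.0000: 31.823657
  t * PV_t at t = 1.5000: 46.525814
  t * PV_t at t = 2.0000: 60.462397
  t * PV_t at t = 2.5000: 73.662764
  t * PV_t at t = 3.0000: 2657.954676
Macaulay duration D = (sum_t t * PV_t) / P = 2886.754845 / 1041.173135 = 2.772598


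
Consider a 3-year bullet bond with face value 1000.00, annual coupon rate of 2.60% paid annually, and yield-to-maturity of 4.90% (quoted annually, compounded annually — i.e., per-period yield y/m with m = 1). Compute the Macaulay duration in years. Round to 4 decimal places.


Coupon per period c = face * coupon_rate / m = 26.000000
Periods per year m = 1; per-period yield y/m = 0.049000
Number of cashflows N = 3
Cashflows (t years, CF_t, discount factor 1/(1+y/m)^(m*t), PV):
  t = 1.0000: CF_t = 26.000000, DF = 0.953289, PV = 24.785510
  t = 2.0000: CF_t = 26.000000, DF = 0.908760, PV = 23.627750
  t = 3.0000: CF_t = 1026.000000, DF = 0.866310, PV = 888.834485
Price P = sum_t PV_t = 937.247746
Macaulay numerator sum_t t * PV_t:
  t * PV_t at t = 1.0000: 24.785510
  t * PV_t at t = 2.0000: 47.255500
  t * PV_t at t = 3.0000: 2666.503456
Macaulay duration D = (sum_t t * PV_t) / P = 2738.544467 / 937.247746 = 2.921900

Answer: Macaulay duration = 2.9219 years


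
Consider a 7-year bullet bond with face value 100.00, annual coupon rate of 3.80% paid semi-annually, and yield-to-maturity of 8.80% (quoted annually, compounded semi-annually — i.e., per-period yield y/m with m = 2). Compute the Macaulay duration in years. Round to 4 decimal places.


Answer: Macaulay duration = 6.0530 years

Derivation:
Coupon per period c = face * coupon_rate / m = 1.900000
Periods per year m = 2; per-period yield y/m = 0.044000
Number of cashflows N = 14
Cashflows (t years, CF_t, discount factor 1/(1+y/m)^(m*t), PV):
  t = 0.5000: CF_t = 1.900000, DF = 0.957854, PV = 1.819923
  t = 1.0000: CF_t = 1.900000, DF = 0.917485, PV = 1.743222
  t = 1.5000: CF_t = 1.900000, DF = 0.878817, PV = 1.669753
  t = 2.0000: CF_t = 1.900000, DF = 0.841779, PV = 1.599380
  t = 2.5000: CF_t = 1.900000, DF = 0.806302, PV = 1.531973
  t = 3.0000: CF_t = 1.900000, DF = 0.772320, PV = 1.467407
  t = 3.5000: CF_t = 1.900000, DF = 0.739770, PV = 1.405562
  t = 4.0000: CF_t = 1.900000, DF = 0.708592, PV = 1.346324
  t = 4.5000: CF_t = 1.900000, DF = 0.678728, PV = 1.289582
  t = 5.0000: CF_t = 1.900000, DF = 0.650122, PV = 1.235232
  t = 5.5000: CF_t = 1.900000, DF = 0.622722, PV = 1.183173
  t = 6.0000: CF_t = 1.900000, DF = 0.596477, PV = 1.133307
  t = 6.5000: CF_t = 1.900000, DF = 0.571339, PV = 1.085543
  t = 7.0000: CF_t = 101.900000, DF = 0.547259, PV = 55.765706
Price P = sum_t PV_t = 74.276087
Macaulay numerator sum_t t * PV_t:
  t * PV_t at t = 0.5000: 0.909962
  t * PV_t at t = 1.0000: 1.743222
  t * PV_t at t = 1.5000: 2.504629
  t * PV_t at t = 2.0000: 3.198760
  t * PV_t at t = 2.5000: 3.829932
  t * PV_t at t = 3.0000: 4.402221
  t * PV_t at t = 3.5000: 4.919468
  t * PV_t at t = 4.0000: 5.385296
  t * PV_t at t = 4.5000: 5.803121
  t * PV_t at t = 5.0000: 6.176161
  t * PV_t at t = 5.5000: 6.507449
  t * PV_t at t = 6.0000: 6.799843
  t * PV_t at t = 6.5000: 7.056031
  t * PV_t at t = 7.0000: 390.359940
Macaulay duration D = (sum_t t * PV_t) / P = 449.596035 / 74.276087 = 6.053039


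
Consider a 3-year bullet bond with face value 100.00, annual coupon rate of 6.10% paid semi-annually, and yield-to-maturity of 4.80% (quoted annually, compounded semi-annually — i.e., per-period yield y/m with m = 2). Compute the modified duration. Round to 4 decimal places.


Answer: Modified duration = 2.7256

Derivation:
Coupon per period c = face * coupon_rate / m = 3.050000
Periods per year m = 2; per-period yield y/m = 0.024000
Number of cashflows N = 6
Cashflows (t years, CF_t, discount factor 1/(1+y/m)^(m*t), PV):
  t = 0.5000: CF_t = 3.050000, DF = 0.976562, PV = 2.978516
  t = 1.0000: CF_t = 3.050000, DF = 0.953674, PV = 2.908707
  t = 1.5000: CF_t = 3.050000, DF = 0.931323, PV = 2.840534
  t = 2.0000: CF_t = 3.050000, DF = 0.909495, PV = 2.773959
  t = 2.5000: CF_t = 3.050000, DF = 0.888178, PV = 2.708944
  t = 3.0000: CF_t = 103.050000, DF = 0.867362, PV = 89.381627
Price P = sum_t PV_t = 103.592286
First compute Macaulay numerator sum_t t * PV_t:
  t * PV_t at t = 0.5000: 1.489258
  t * PV_t at t = 1.0000: 2.908707
  t * PV_t at t = 1.5000: 4.260801
  t * PV_t at t = 2.0000: 5.547918
  t * PV_t at t = 2.5000: 6.772360
  t * PV_t at t = 3.0000: 268.144881
Macaulay duration D = 289.123925 / 103.592286 = 2.790979
Modified duration = D / (1 + y/m) = 2.790979 / (1 + 0.024000) = 2.725566


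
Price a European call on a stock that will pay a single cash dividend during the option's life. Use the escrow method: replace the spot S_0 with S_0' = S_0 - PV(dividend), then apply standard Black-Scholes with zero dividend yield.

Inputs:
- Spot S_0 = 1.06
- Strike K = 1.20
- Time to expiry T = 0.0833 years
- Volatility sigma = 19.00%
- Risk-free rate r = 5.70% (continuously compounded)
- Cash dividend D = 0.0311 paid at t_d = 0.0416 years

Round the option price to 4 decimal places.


PV(D) = D * exp(-r * t_d) = 0.0311 * 0.99763161 = 0.03102634
S_0' = S_0 - PV(D) = 1.0600 - 0.03102634 = 1.02897366
d1 = (ln(S_0'/K) + (r + sigma^2/2)*T) / (sigma*sqrt(T)) = -2.68992133
d2 = d1 - sigma*sqrt(T) = -2.74475863
exp(-rT) = 0.99526315
N(d1) = 0.00357344; N(d2) = 0.00302777
C = S_0' * N(d1) - K * exp(-rT) * N(d2) = 1.02897366 * 0.00357344 - 1.2000 * 0.99526315 * 0.00302777 = 0.0001

Answer: Price = 0.0001


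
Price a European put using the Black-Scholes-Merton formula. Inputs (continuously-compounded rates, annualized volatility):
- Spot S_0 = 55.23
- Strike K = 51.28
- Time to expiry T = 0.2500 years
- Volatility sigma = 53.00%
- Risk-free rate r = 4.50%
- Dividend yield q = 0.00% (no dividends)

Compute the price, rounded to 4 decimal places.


Answer: Price = 3.6075

Derivation:
d1 = (ln(S/K) + (r - q + 0.5*sigma^2) * T) / (sigma * sqrt(T)) = 0.45497348
d2 = d1 - sigma * sqrt(T) = 0.18997348
exp(-rT) = 0.98881304; exp(-qT) = 1.00000000
P = K * exp(-rT) * N(-d2) - S_0 * exp(-qT) * N(-d1)
N(-d1) = 0.32456416; N(-d2) = 0.42466496
P = 51.2800 * 0.98881304 * 0.42466496 - 55.2300 * 1.00000000 * 0.32456416 = 3.6075


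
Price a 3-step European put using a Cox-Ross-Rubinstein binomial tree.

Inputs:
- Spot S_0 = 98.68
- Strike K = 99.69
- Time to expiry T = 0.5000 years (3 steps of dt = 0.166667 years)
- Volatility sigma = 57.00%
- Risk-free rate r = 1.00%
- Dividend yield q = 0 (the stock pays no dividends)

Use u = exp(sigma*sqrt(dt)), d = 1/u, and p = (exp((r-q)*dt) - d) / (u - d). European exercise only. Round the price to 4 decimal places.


Answer: Price = V(0,0) = 17.3646

Derivation:
dt = T/N = 0.166667
u = exp(sigma*sqrt(dt)) = 1.262005; d = 1/u = 0.792390
p = (exp((r-q)*dt) - d) / (u - d) = 0.445638
Discount per step: exp(-r*dt) = 0.998335
Stock lattice S(k, i) with i counting down-moves:
  k=0: S(0,0) = 98.6800
  k=1: S(1,0) = 124.5346; S(1,1) = 78.1930
  k=2: S(2,0) = 157.1633; S(2,1) = 98.6800; S(2,2) = 61.9594
  k=3: S(3,0) = 198.3408; S(3,1) = 124.5346; S(3,2) = 78.1930; S(3,3) = 49.0960
Terminal payoffs V(N, i) = max(K - S_T, 0):
  V(3,0) = 0.000000; V(3,1) = 0.000000; V(3,2) = 21.496950; V(3,3) = 50.593993
Backward induction: V(k, i) = exp(-r*dt) * [p * V(k+1, i) + (1-p) * V(k+1, i+1)].
  V(2,0) = exp(-r*dt) * [p*0.000000 + (1-p)*0.000000] = 0.000000
  V(2,1) = exp(-r*dt) * [p*0.000000 + (1-p)*21.496950] = 11.897254
  V(2,2) = exp(-r*dt) * [p*21.496950 + (1-p)*50.593993] = 37.564594
  V(1,0) = exp(-r*dt) * [p*0.000000 + (1-p)*11.897254] = 6.584406
  V(1,1) = exp(-r*dt) * [p*11.897254 + (1-p)*37.564594] = 26.082752
  V(0,0) = exp(-r*dt) * [p*6.584406 + (1-p)*26.082752] = 17.364589


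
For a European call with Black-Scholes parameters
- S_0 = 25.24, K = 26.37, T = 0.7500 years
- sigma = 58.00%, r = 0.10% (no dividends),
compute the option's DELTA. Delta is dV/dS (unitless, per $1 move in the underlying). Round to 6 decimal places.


Answer: Delta = 0.565704

Derivation:
d1 = 0.1654467619; d2 = -0.3368479723
phi(d1) = 0.3935194246; exp(-qT) = 1.0000000000; exp(-rT) = 0.9992502812
N(d1) = 0.5657038250
Delta = exp(-qT) * N(d1) = 1.0000000000 * 0.5657038250 = 0.565704


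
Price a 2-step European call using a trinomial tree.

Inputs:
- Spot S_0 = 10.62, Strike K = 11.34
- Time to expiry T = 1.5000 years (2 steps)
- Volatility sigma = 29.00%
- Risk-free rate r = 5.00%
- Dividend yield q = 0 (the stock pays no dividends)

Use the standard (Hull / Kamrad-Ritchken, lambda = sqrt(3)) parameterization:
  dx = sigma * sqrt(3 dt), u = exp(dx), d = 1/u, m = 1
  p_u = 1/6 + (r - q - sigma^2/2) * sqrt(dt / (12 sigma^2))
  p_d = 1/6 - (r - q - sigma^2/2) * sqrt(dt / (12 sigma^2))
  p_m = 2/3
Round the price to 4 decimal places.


dt = T/N = 0.750000; dx = sigma*sqrt(3*dt) = 0.435000
u = exp(dx) = 1.544963; d = 1/u = 0.647265
p_u = 0.173520, p_m = 0.666667, p_d = 0.159813
Discount per step: exp(-r*dt) = 0.963194
Stock lattice S(k, j) with j the centered position index:
  k=0: S(0,+0) = 10.6200
  k=1: S(1,-1) = 6.8740; S(1,+0) = 10.6200; S(1,+1) = 16.4075
  k=2: S(2,-2) = 4.4493; S(2,-1) = 6.8740; S(2,+0) = 10.6200; S(2,+1) = 16.4075; S(2,+2) = 25.3490
Terminal payoffs V(N, j) = max(S_T - K, 0):
  V(2,-2) = 0.000000; V(2,-1) = 0.000000; V(2,+0) = 0.000000; V(2,+1) = 5.067508; V(2,+2) = 14.008993
Backward induction: V(k, j) = exp(-r*dt) * [p_u * V(k+1, j+1) + p_m * V(k+1, j) + p_d * V(k+1, j-1)]
  V(1,-1) = exp(-r*dt) * [p_u*0.000000 + p_m*0.000000 + p_d*0.000000] = 0.000000
  V(1,+0) = exp(-r*dt) * [p_u*5.067508 + p_m*0.000000 + p_d*0.000000] = 0.846951
  V(1,+1) = exp(-r*dt) * [p_u*14.008993 + p_m*5.067508 + p_d*0.000000] = 5.595370
  V(0,+0) = exp(-r*dt) * [p_u*5.595370 + p_m*0.846951 + p_d*0.000000] = 1.479027

Answer: Price = V(0,0) = 1.4790


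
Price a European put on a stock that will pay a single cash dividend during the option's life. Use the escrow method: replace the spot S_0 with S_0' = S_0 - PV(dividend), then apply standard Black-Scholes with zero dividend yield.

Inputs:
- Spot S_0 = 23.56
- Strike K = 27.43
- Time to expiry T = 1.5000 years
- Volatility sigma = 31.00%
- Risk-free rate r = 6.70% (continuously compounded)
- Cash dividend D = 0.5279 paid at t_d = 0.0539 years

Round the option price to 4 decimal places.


Answer: Price = 4.5558

Derivation:
PV(D) = D * exp(-r * t_d) = 0.5279 * 0.99639521 = 0.52599703
S_0' = S_0 - PV(D) = 23.5600 - 0.52599703 = 23.03400297
d1 = (ln(S_0'/K) + (r + sigma^2/2)*T) / (sigma*sqrt(T)) = -0.00550685
d2 = d1 - sigma*sqrt(T) = -0.38517776
exp(-rT) = 0.90438511
N(-d1) = 0.50219690; N(-d2) = 0.64994714
P = K * exp(-rT) * N(-d2) - S_0' * N(-d1) = 27.4300 * 0.90438511 * 0.64994714 - 23.03400297 * 0.50219690 = 4.5558


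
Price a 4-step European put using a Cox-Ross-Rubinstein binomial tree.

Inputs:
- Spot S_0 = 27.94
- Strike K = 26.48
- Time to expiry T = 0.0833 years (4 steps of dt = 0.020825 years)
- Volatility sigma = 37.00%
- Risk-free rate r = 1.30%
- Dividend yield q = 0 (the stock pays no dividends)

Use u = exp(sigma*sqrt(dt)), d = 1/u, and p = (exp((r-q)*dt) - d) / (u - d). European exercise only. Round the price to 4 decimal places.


Answer: Price = V(0,0) = 0.6230

Derivation:
dt = T/N = 0.020825
u = exp(sigma*sqrt(dt)) = 1.054845; d = 1/u = 0.948006
p = (exp((r-q)*dt) - d) / (u - d) = 0.489189
Discount per step: exp(-r*dt) = 0.999729
Stock lattice S(k, i) with i counting down-moves:
  k=0: S(0,0) = 27.9400
  k=1: S(1,0) = 29.4724; S(1,1) = 26.4873
  k=2: S(2,0) = 31.0888; S(2,1) = 27.9400; S(2,2) = 25.1101
  k=3: S(3,0) = 32.7939; S(3,1) = 29.4724; S(3,2) = 26.4873; S(3,3) = 23.8045
  k=4: S(4,0) = 34.5925; S(4,1) = 31.0888; S(4,2) = 27.9400; S(4,3) = 25.1101; S(4,4) = 22.5669
Terminal payoffs V(N, i) = max(K - S_T, 0):
  V(4,0) = 0.000000; V(4,1) = 0.000000; V(4,2) = 0.000000; V(4,3) = 1.369881; V(4,4) = 3.913139
Backward induction: V(k, i) = exp(-r*dt) * [p * V(k+1, i) + (1-p) * V(k+1, i+1)].
  V(3,0) = exp(-r*dt) * [p*0.000000 + (1-p)*0.000000] = 0.000000
  V(3,1) = exp(-r*dt) * [p*0.000000 + (1-p)*0.000000] = 0.000000
  V(3,2) = exp(-r*dt) * [p*0.000000 + (1-p)*1.369881] = 0.699561
  V(3,3) = exp(-r*dt) * [p*1.369881 + (1-p)*3.913139] = 2.668283
  V(2,0) = exp(-r*dt) * [p*0.000000 + (1-p)*0.000000] = 0.000000
  V(2,1) = exp(-r*dt) * [p*0.000000 + (1-p)*0.699561] = 0.357247
  V(2,2) = exp(-r*dt) * [p*0.699561 + (1-p)*2.668283] = 1.704744
  V(1,0) = exp(-r*dt) * [p*0.000000 + (1-p)*0.357247] = 0.182436
  V(1,1) = exp(-r*dt) * [p*0.357247 + (1-p)*1.704744] = 1.045281
  V(0,0) = exp(-r*dt) * [p*0.182436 + (1-p)*1.045281] = 0.623018


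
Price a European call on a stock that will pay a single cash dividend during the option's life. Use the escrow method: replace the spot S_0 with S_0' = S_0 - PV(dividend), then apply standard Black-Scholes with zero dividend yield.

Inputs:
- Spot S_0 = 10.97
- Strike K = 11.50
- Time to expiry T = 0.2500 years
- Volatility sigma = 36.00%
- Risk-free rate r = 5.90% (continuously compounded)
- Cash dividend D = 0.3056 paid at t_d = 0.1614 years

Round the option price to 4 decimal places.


PV(D) = D * exp(-r * t_d) = 0.3056 * 0.99052260 = 0.30270371
S_0' = S_0 - PV(D) = 10.9700 - 0.30270371 = 10.66729629
d1 = (ln(S_0'/K) + (r + sigma^2/2)*T) / (sigma*sqrt(T)) = -0.24563553
d2 = d1 - sigma*sqrt(T) = -0.42563553
exp(-rT) = 0.98535825
N(d1) = 0.40298219; N(d2) = 0.33518672
C = S_0' * N(d1) - K * exp(-rT) * N(d2) = 10.66729629 * 0.40298219 - 11.5000 * 0.98535825 * 0.33518672 = 0.5005

Answer: Price = 0.5005


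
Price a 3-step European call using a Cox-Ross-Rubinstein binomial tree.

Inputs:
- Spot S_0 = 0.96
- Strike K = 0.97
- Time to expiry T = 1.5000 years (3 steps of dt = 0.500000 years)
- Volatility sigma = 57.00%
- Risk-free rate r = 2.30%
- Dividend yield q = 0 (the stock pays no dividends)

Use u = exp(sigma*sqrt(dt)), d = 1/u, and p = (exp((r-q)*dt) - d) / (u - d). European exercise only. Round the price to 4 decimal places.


Answer: Price = V(0,0) = 0.2907

Derivation:
dt = T/N = 0.500000
u = exp(sigma*sqrt(dt)) = 1.496383; d = 1/u = 0.668278
p = (exp((r-q)*dt) - d) / (u - d) = 0.414547
Discount per step: exp(-r*dt) = 0.988566
Stock lattice S(k, i) with i counting down-moves:
  k=0: S(0,0) = 0.9600
  k=1: S(1,0) = 1.4365; S(1,1) = 0.6415
  k=2: S(2,0) = 2.1496; S(2,1) = 0.9600; S(2,2) = 0.4287
  k=3: S(3,0) = 3.2166; S(3,1) = 1.4365; S(3,2) = 0.6415; S(3,3) = 0.2865
Terminal payoffs V(N, i) = max(S_T - K, 0):
  V(3,0) = 2.246618; V(3,1) = 0.466528; V(3,2) = 0.000000; V(3,3) = 0.000000
Backward induction: V(k, i) = exp(-r*dt) * [p * V(k+1, i) + (1-p) * V(k+1, i+1)].
  V(2,0) = exp(-r*dt) * [p*2.246618 + (1-p)*0.466528] = 1.190687
  V(2,1) = exp(-r*dt) * [p*0.466528 + (1-p)*0.000000] = 0.191186
  V(2,2) = exp(-r*dt) * [p*0.000000 + (1-p)*0.000000] = 0.000000
  V(1,0) = exp(-r*dt) * [p*1.190687 + (1-p)*0.191186] = 0.598602
  V(1,1) = exp(-r*dt) * [p*0.191186 + (1-p)*0.000000] = 0.078349
  V(0,0) = exp(-r*dt) * [p*0.598602 + (1-p)*0.078349] = 0.290657


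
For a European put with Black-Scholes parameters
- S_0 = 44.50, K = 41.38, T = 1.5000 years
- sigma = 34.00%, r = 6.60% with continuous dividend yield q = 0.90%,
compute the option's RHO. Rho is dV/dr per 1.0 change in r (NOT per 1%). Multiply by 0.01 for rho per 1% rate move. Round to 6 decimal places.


d1 = 0.5880973124; d2 = 0.1716840561
phi(d1) = 0.3355891089; exp(-qT) = 0.9865907163; exp(-rT) = 0.9057427080
N(-d2) = 0.4318429605
Rho = -K*T*exp(-rT)*N(-d2) = -41.3800 * 1.5000 * 0.9057427080 * 0.4318429605 = -24.277974

Answer: Rho = -24.277974


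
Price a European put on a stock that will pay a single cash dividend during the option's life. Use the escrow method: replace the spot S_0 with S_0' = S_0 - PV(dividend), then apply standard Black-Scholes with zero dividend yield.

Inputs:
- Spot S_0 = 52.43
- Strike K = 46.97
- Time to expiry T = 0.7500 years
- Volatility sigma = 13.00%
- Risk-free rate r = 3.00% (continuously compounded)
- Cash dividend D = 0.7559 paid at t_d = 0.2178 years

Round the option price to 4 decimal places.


Answer: Price = 0.4159

Derivation:
PV(D) = D * exp(-r * t_d) = 0.7559 * 0.99348730 = 0.75097705
S_0' = S_0 - PV(D) = 52.4300 - 0.75097705 = 51.67902295
d1 = (ln(S_0'/K) + (r + sigma^2/2)*T) / (sigma*sqrt(T)) = 1.10478509
d2 = d1 - sigma*sqrt(T) = 0.99220178
exp(-rT) = 0.97775124
N(-d1) = 0.13462636; N(-d2) = 0.16054955
P = K * exp(-rT) * N(-d2) - S_0' * N(-d1) = 46.9700 * 0.97775124 * 0.16054955 - 51.67902295 * 0.13462636 = 0.4159


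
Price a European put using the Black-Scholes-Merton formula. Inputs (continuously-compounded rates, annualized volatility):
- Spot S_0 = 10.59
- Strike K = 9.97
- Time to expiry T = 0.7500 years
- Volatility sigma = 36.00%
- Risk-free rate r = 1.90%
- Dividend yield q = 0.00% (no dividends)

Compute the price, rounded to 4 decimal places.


d1 = (ln(S/K) + (r - q + 0.5*sigma^2) * T) / (sigma * sqrt(T)) = 0.39509867
d2 = d1 - sigma * sqrt(T) = 0.08332953
exp(-rT) = 0.98585105; exp(-qT) = 1.00000000
P = K * exp(-rT) * N(-d2) - S_0 * exp(-qT) * N(-d1)
N(-d1) = 0.34638503; N(-d2) = 0.46679476
P = 9.9700 * 0.98585105 * 0.46679476 - 10.5900 * 1.00000000 * 0.34638503 = 0.9199

Answer: Price = 0.9199


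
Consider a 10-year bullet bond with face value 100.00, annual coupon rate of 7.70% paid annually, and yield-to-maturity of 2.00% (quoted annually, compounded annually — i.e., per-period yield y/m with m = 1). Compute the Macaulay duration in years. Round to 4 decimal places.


Coupon per period c = face * coupon_rate / m = 7.700000
Periods per year m = 1; per-period yield y/m = 0.020000
Number of cashflows N = 10
Cashflows (t years, CF_t, discount factor 1/(1+y/m)^(m*t), PV):
  t = 1.0000: CF_t = 7.700000, DF = 0.980392, PV = 7.549020
  t = 2.0000: CF_t = 7.700000, DF = 0.961169, PV = 7.401000
  t = 3.0000: CF_t = 7.700000, DF = 0.942322, PV = 7.255882
  t = 4.0000: CF_t = 7.700000, DF = 0.923845, PV = 7.113610
  t = 5.0000: CF_t = 7.700000, DF = 0.905731, PV = 6.974127
  t = 6.0000: CF_t = 7.700000, DF = 0.887971, PV = 6.837380
  t = 7.0000: CF_t = 7.700000, DF = 0.870560, PV = 6.703313
  t = 8.0000: CF_t = 7.700000, DF = 0.853490, PV = 6.571876
  t = 9.0000: CF_t = 7.700000, DF = 0.836755, PV = 6.443016
  t = 10.0000: CF_t = 107.700000, DF = 0.820348, PV = 88.351512
Price P = sum_t PV_t = 151.200735
Macaulay numerator sum_t t * PV_t:
  t * PV_t at t = 1.0000: 7.549020
  t * PV_t at t = 2.0000: 14.801999
  t * PV_t at t = 3.0000: 21.767646
  t * PV_t at t = 4.0000: 28.454439
  t * PV_t at t = 5.0000: 34.870636
  t * PV_t at t = 6.0000: 41.024278
  t * PV_t at t = 7.0000: 46.923194
  t * PV_t at t = 8.0000: 52.575007
  t * PV_t at t = 9.0000: 57.987140
  t * PV_t at t = 10.0000: 883.515119
Macaulay duration D = (sum_t t * PV_t) / P = 1189.468477 / 151.200735 = 7.866817

Answer: Macaulay duration = 7.8668 years


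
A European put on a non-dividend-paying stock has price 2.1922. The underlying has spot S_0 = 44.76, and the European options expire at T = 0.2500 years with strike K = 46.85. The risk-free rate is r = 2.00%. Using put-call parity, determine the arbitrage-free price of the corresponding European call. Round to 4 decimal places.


Put-call parity: C - P = S_0 * exp(-qT) - K * exp(-rT).
S_0 * exp(-qT) = 44.7600 * 1.00000000 = 44.76000000
K * exp(-rT) = 46.8500 * 0.99501248 = 46.61633465
C = P + S*exp(-qT) - K*exp(-rT)
C = 2.1922 + 44.76000000 - 46.61633465 = 0.3359

Answer: Call price = 0.3359


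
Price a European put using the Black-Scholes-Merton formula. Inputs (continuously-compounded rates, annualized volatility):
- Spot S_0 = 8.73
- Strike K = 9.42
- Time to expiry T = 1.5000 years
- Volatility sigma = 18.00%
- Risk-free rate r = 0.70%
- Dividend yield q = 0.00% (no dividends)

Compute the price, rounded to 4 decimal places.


d1 = (ln(S/K) + (r - q + 0.5*sigma^2) * T) / (sigma * sqrt(T)) = -0.18720325
d2 = d1 - sigma * sqrt(T) = -0.40765732
exp(-rT) = 0.98955493; exp(-qT) = 1.00000000
P = K * exp(-rT) * N(-d2) - S_0 * exp(-qT) * N(-d1)
N(-d1) = 0.57424936; N(-d2) = 0.65823736
P = 9.4200 * 0.98955493 * 0.65823736 - 8.7300 * 1.00000000 * 0.57424936 = 1.1226

Answer: Price = 1.1226


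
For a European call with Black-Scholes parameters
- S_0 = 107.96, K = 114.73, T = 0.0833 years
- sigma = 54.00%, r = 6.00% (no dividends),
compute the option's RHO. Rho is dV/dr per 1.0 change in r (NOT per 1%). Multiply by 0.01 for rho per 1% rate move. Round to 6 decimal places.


Answer: Rho = 3.151227

Derivation:
d1 = -0.2802480775; d2 = -0.4361014701
phi(d1) = 0.3835796353; exp(-qT) = 1.0000000000; exp(-rT) = 0.9950144692
N(d2) = 0.3313815553
Rho = K*T*exp(-rT)*N(d2) = 114.7300 * 0.0833 * 0.9950144692 * 0.3313815553 = 3.151227


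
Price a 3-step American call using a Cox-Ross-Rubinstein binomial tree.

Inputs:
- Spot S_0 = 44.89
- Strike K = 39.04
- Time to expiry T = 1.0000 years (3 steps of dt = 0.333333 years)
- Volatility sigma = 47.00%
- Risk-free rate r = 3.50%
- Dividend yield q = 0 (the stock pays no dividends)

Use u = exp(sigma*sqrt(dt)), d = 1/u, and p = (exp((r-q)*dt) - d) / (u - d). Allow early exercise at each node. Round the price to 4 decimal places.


dt = T/N = 0.333333
u = exp(sigma*sqrt(dt)) = 1.311740; d = 1/u = 0.762346
p = (exp((r-q)*dt) - d) / (u - d) = 0.453934
Discount per step: exp(-r*dt) = 0.988401
Stock lattice S(k, i) with i counting down-moves:
  k=0: S(0,0) = 44.8900
  k=1: S(1,0) = 58.8840; S(1,1) = 34.2217
  k=2: S(2,0) = 77.2405; S(2,1) = 44.8900; S(2,2) = 26.0888
  k=3: S(3,0) = 101.3195; S(3,1) = 58.8840; S(3,2) = 34.2217; S(3,3) = 19.8887
Terminal payoffs V(N, i) = max(S_T - K, 0):
  V(3,0) = 62.279504; V(3,1) = 19.844016; V(3,2) = 0.000000; V(3,3) = 0.000000
Backward induction: V(k, i) = exp(-r*dt) * [p * V(k+1, i) + (1-p) * V(k+1, i+1)]; then take max(V_cont, immediate exercise) for American.
  V(2,0) = exp(-r*dt) * [p*62.279504 + (1-p)*19.844016] = 38.653349; exercise = 38.200529; V(2,0) = max -> 38.653349
  V(2,1) = exp(-r*dt) * [p*19.844016 + (1-p)*0.000000] = 8.903401; exercise = 5.850000; V(2,1) = max -> 8.903401
  V(2,2) = exp(-r*dt) * [p*0.000000 + (1-p)*0.000000] = 0.000000; exercise = 0.000000; V(2,2) = max -> 0.000000
  V(1,0) = exp(-r*dt) * [p*38.653349 + (1-p)*8.903401] = 22.148020; exercise = 19.844016; V(1,0) = max -> 22.148020
  V(1,1) = exp(-r*dt) * [p*8.903401 + (1-p)*0.000000] = 3.994683; exercise = 0.000000; V(1,1) = max -> 3.994683
  V(0,0) = exp(-r*dt) * [p*22.148020 + (1-p)*3.994683] = 12.093194; exercise = 5.850000; V(0,0) = max -> 12.093194

Answer: Price = V(0,0) = 12.0932


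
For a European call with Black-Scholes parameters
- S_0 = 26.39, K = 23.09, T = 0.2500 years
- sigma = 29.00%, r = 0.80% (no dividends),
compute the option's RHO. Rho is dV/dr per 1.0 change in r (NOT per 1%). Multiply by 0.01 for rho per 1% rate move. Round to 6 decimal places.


d1 = 1.0075726010; d2 = 0.8625726010
phi(d1) = 0.2401384117; exp(-qT) = 1.0000000000; exp(-rT) = 0.9980019987
N(d2) = 0.8058137500
Rho = K*T*exp(-rT)*N(d2) = 23.0900 * 0.2500 * 0.9980019987 * 0.8058137500 = 4.642266

Answer: Rho = 4.642266


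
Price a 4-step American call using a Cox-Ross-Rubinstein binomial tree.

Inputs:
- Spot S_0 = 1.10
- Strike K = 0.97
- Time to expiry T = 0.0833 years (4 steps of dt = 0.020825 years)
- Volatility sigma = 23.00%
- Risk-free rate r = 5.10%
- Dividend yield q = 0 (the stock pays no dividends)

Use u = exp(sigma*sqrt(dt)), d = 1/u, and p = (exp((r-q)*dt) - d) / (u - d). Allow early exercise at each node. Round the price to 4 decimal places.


Answer: Price = V(0,0) = 0.1345

Derivation:
dt = T/N = 0.020825
u = exp(sigma*sqrt(dt)) = 1.033748; d = 1/u = 0.967354
p = (exp((r-q)*dt) - d) / (u - d) = 0.507708
Discount per step: exp(-r*dt) = 0.998938
Stock lattice S(k, i) with i counting down-moves:
  k=0: S(0,0) = 1.1000
  k=1: S(1,0) = 1.1371; S(1,1) = 1.0641
  k=2: S(2,0) = 1.1755; S(2,1) = 1.1000; S(2,2) = 1.0294
  k=3: S(3,0) = 1.2152; S(3,1) = 1.1371; S(3,2) = 1.0641; S(3,3) = 0.9957
  k=4: S(4,0) = 1.2562; S(4,1) = 1.1755; S(4,2) = 1.1000; S(4,3) = 1.0294; S(4,4) = 0.9632
Terminal payoffs V(N, i) = max(S_T - K, 0):
  V(4,0) = 0.286179; V(4,1) = 0.205498; V(4,2) = 0.130000; V(4,3) = 0.059351; V(4,4) = 0.000000
Backward induction: V(k, i) = exp(-r*dt) * [p * V(k+1, i) + (1-p) * V(k+1, i+1)]; then take max(V_cont, immediate exercise) for American.
  V(3,0) = exp(-r*dt) * [p*0.286179 + (1-p)*0.205498] = 0.246199; exercise = 0.245169; V(3,0) = max -> 0.246199
  V(3,1) = exp(-r*dt) * [p*0.205498 + (1-p)*0.130000] = 0.168152; exercise = 0.167123; V(3,1) = max -> 0.168152
  V(3,2) = exp(-r*dt) * [p*0.130000 + (1-p)*0.059351] = 0.095119; exercise = 0.094089; V(3,2) = max -> 0.095119
  V(3,3) = exp(-r*dt) * [p*0.059351 + (1-p)*0.000000] = 0.030101; exercise = 0.025746; V(3,3) = max -> 0.030101
  V(2,0) = exp(-r*dt) * [p*0.246199 + (1-p)*0.168152] = 0.207557; exercise = 0.205498; V(2,0) = max -> 0.207557
  V(2,1) = exp(-r*dt) * [p*0.168152 + (1-p)*0.095119] = 0.132058; exercise = 0.130000; V(2,1) = max -> 0.132058
  V(2,2) = exp(-r*dt) * [p*0.095119 + (1-p)*0.030101] = 0.063044; exercise = 0.059351; V(2,2) = max -> 0.063044
  V(1,0) = exp(-r*dt) * [p*0.207557 + (1-p)*0.132058] = 0.170208; exercise = 0.167123; V(1,0) = max -> 0.170208
  V(1,1) = exp(-r*dt) * [p*0.132058 + (1-p)*0.063044] = 0.097979; exercise = 0.094089; V(1,1) = max -> 0.097979
  V(0,0) = exp(-r*dt) * [p*0.170208 + (1-p)*0.097979] = 0.134508; exercise = 0.130000; V(0,0) = max -> 0.134508
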